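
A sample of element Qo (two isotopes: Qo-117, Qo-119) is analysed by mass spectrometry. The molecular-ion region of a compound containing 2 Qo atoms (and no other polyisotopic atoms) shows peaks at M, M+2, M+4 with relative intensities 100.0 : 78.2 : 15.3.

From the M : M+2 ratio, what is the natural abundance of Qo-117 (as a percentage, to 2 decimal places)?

71.89%

Let p = fractional abundance of Qo-117. I(M+2)/I(M) = [C(2,1)·p^1·(1−p)] / p^2 = 2·(1−p)/p = 78.2/100.0 = 0.7820
(1−p)/p = 0.7820/2 = 0.3910  ⇒  p = 1/(1 + 0.3910) = 0.7189
Qo-117: 71.89%, Qo-119: 28.11%.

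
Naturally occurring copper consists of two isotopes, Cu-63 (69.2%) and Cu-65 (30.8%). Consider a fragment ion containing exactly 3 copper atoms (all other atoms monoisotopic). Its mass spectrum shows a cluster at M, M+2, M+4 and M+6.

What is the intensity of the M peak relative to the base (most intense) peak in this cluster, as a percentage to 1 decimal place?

Term probabilities: M 0.3314, M+2 0.4425, M+4 0.1969, M+6 0.0292. Base peak = M+2.
P(M+2) = C(3,1) × 0.692^2 × 0.308^1 = 3 × 0.478864 × 0.3080 = 0.442470 (base)
P(M) = C(3,0) × 0.692^3 × 0.308^0 = 1 × 0.33137389 × 1.0000 = 0.331374
Relative intensity = 0.331374 / 0.442470 × 100 = 74.9

74.9%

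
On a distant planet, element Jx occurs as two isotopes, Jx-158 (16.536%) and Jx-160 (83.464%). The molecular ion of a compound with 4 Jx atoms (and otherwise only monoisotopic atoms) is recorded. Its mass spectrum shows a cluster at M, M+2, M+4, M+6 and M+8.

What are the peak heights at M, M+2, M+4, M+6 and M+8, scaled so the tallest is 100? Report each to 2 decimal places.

The 4 Jx atoms are independent, so intensities follow the terms of (0.16536 + 0.83464)^4.
P(M) = 0.16536^4 = 0.000748
P(M+2) = 4 × 0.16536^3 × 0.83464^1 = 0.015096
P(M+4) = 6 × 0.16536^2 × 0.83464^2 = 0.114291
P(M+6) = 4 × 0.16536^1 × 0.83464^3 = 0.384581
P(M+8) = 0.83464^4 = 0.485285
The M+8 peak is largest (0.485285); scaling to 100 gives 0.15 : 3.11 : 23.55 : 79.25 : 100.00.

0.15 : 3.11 : 23.55 : 79.25 : 100.00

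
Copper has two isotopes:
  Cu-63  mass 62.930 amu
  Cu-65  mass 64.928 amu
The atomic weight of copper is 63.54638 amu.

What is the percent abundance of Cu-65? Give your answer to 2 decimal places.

With x = fraction of Cu-63 (so Cu-65 is 1 − x):
62.930·x + 64.928·(1 − x) = 63.54638
(62.930 − 64.928)·x = 63.54638 − 64.928
x = -1.38162 / -1.998 = 0.69150 → 69.15% Cu-63, 30.85% Cu-65.

30.85%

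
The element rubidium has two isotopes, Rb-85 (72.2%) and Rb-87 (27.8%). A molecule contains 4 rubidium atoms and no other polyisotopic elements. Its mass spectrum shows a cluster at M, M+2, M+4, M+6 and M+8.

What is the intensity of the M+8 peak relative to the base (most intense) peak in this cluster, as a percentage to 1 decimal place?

1.4%

(0.722 + 0.278)^4 gives M 0.2717, M+2 0.4185, M+4 0.2417, M+6 0.0620, M+8 0.0060; the largest is M+2.
P(M+2) = C(4,1) × 0.722^3 × 0.278^1 = 4 × 0.37636705 × 0.2780 = 0.418520 (base)
P(M+8) = C(4,4) × 0.722^0 × 0.278^4 = 1 × 1.0000 × 0.00597282 = 0.005973
Relative intensity = 0.005973 / 0.418520 × 100 = 1.4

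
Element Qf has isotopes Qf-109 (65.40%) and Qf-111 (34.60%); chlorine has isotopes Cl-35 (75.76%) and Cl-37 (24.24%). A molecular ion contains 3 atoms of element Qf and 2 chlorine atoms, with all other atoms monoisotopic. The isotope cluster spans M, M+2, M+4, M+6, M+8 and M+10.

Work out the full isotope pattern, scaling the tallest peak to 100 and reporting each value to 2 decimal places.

Element Qf pattern (n=3): 0.27972626 : 0.44396921 : 0.23488279 : 0.04142174
Chlorine pattern (n=2): 0.57395776 : 0.36728448 : 0.05875776
Convolve the two distributions (both contribute in 2-u steps):
  M: 0.27972626×0.57395776 = 0.160551
  M+2: 0.27972626×0.36728448 + 0.44396921×0.57395776 = 0.357559
  M+4: 0.27972626×0.05875776 + 0.44396921×0.36728448 + 0.23488279×0.57395776 = 0.314312
  M+6: 0.44396921×0.05875776 + 0.23488279×0.36728448 + 0.04142174×0.57395776 = 0.136130
  M+8: 0.23488279×0.05875776 + 0.04142174×0.36728448 = 0.029015
  M+10: 0.04142174×0.05875776 = 0.002434
Scale to base peak (0.357559) = 100: 44.90 : 100.00 : 87.90 : 38.07 : 8.11 : 0.68

44.90 : 100.00 : 87.90 : 38.07 : 8.11 : 0.68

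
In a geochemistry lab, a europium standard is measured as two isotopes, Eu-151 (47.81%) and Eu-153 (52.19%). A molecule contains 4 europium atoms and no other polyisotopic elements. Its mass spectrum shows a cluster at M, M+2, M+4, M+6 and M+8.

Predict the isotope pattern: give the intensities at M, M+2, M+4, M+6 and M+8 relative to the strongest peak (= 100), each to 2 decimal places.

13.99 : 61.07 : 100.00 : 72.77 : 19.86

The 4 Eu atoms are independent, so intensities follow the terms of (0.4781 + 0.5219)^4.
P(M) = 0.4781^4 = 0.052249
P(M+2) = 4 × 0.4781^3 × 0.5219^1 = 0.228141
P(M+4) = 6 × 0.4781^2 × 0.5219^2 = 0.373563
P(M+6) = 4 × 0.4781^1 × 0.5219^3 = 0.271857
P(M+8) = 0.5219^4 = 0.074191
The M+4 peak is largest (0.373563); scaling to 100 gives 13.99 : 61.07 : 100.00 : 72.77 : 19.86.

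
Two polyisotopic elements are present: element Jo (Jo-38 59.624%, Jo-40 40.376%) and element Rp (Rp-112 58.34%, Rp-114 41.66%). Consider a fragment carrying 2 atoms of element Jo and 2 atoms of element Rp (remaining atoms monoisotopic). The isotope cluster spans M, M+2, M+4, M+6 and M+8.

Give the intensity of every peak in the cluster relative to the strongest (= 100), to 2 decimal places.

Element Jo pattern (n=2): 0.35550214 : 0.48147572 : 0.16302214
Element Rp pattern (n=2): 0.34035556 : 0.48608888 : 0.17355556
Convolve the two distributions (both contribute in 2-u steps):
  M: 0.35550214×0.34035556 = 0.120997
  M+2: 0.35550214×0.48608888 + 0.48147572×0.34035556 = 0.336679
  M+4: 0.35550214×0.17355556 + 0.48147572×0.48608888 + 0.16302214×0.34035556 = 0.351225
  M+6: 0.48147572×0.17355556 + 0.16302214×0.48608888 = 0.162806
  M+8: 0.16302214×0.17355556 = 0.028293
Scale to base peak (0.351225) = 100: 34.45 : 95.86 : 100.00 : 46.35 : 8.06

34.45 : 95.86 : 100.00 : 46.35 : 8.06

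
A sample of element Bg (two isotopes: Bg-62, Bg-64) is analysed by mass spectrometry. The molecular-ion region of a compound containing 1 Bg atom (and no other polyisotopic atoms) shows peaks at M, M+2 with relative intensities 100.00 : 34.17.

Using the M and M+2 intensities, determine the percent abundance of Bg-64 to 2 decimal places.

Let p = fractional abundance of Bg-62. I(M+2)/I(M) = [C(1,1)·p^0·(1−p)] / p^1 = 1·(1−p)/p = 34.17/100.00 = 0.3417
(1−p)/p = 0.3417/1 = 0.3417  ⇒  p = 1/(1 + 0.3417) = 0.7453
Bg-62: 74.53%, Bg-64: 25.47%.

25.47%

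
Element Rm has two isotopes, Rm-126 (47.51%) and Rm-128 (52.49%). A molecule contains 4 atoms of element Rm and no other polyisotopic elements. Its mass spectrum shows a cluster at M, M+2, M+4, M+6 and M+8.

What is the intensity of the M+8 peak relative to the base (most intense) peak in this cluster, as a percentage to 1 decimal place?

20.3%

(0.4751 + 0.5249)^4 gives M 0.0509, M+2 0.2252, M+4 0.3731, M+6 0.2748, M+8 0.0759; the largest is M+4.
P(M+4) = C(4,2) × 0.4751^2 × 0.5249^2 = 6 × 0.22572001 × 0.27552001 = 0.373142 (base)
P(M+8) = C(4,4) × 0.4751^0 × 0.5249^4 = 1 × 1.0000 × 0.07591128 = 0.075911
Relative intensity = 0.075911 / 0.373142 × 100 = 20.3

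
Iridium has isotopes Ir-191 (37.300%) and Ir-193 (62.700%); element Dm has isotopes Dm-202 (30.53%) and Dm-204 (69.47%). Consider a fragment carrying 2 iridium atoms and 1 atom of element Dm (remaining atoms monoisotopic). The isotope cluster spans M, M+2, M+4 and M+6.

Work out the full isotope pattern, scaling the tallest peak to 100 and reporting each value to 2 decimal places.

Iridium pattern (n=2): 0.139129 : 0.467742 : 0.393129
Element Dm pattern (n=1): 0.3053 : 0.6947
Convolve the two distributions (both contribute in 2-u steps):
  M: 0.139129×0.3053 = 0.042476
  M+2: 0.139129×0.6947 + 0.467742×0.3053 = 0.239455
  M+4: 0.467742×0.6947 + 0.393129×0.3053 = 0.444963
  M+6: 0.393129×0.6947 = 0.273107
Scale to base peak (0.444963) = 100: 9.55 : 53.81 : 100.00 : 61.38

9.55 : 53.81 : 100.00 : 61.38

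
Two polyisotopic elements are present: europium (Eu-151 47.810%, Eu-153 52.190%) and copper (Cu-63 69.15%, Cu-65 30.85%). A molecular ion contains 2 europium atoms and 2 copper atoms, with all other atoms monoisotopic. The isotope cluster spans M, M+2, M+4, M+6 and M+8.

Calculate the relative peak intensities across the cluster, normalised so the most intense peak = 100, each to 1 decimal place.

Europium pattern (n=2): 0.22857961 : 0.49904078 : 0.27237961
Copper pattern (n=2): 0.47817225 : 0.4266555 : 0.09517225
Convolve the two distributions (both contribute in 2-u steps):
  M: 0.22857961×0.47817225 = 0.109300
  M+2: 0.22857961×0.4266555 + 0.49904078×0.47817225 = 0.336152
  M+4: 0.22857961×0.09517225 + 0.49904078×0.4266555 + 0.27237961×0.47817225 = 0.364917
  M+6: 0.49904078×0.09517225 + 0.27237961×0.4266555 = 0.163707
  M+8: 0.27237961×0.09517225 = 0.025923
Scale to base peak (0.364917) = 100: 30.0 : 92.1 : 100.0 : 44.9 : 7.1

30.0 : 92.1 : 100.0 : 44.9 : 7.1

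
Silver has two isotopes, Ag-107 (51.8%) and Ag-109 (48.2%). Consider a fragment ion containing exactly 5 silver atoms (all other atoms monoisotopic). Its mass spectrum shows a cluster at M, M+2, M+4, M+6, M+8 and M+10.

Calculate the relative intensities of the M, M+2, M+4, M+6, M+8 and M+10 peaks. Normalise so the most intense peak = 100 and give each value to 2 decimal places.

11.55 : 53.73 : 100.00 : 93.05 : 43.29 : 8.06

Each Ag atom is independently Ag-107 (p = 0.518) or Ag-109 (q = 0.482); the cluster is the binomial expansion (p + q)^5.
P(M) = 0.518^5 = 0.037295
P(M+2) = 5 × 0.518^4 × 0.482^1 = 0.173515
P(M+4) = 10 × 0.518^3 × 0.482^2 = 0.322911
P(M+6) = 10 × 0.518^2 × 0.482^3 = 0.300470
P(M+8) = 5 × 0.518^1 × 0.482^4 = 0.139794
P(M+10) = 0.482^5 = 0.026016
The M+4 peak is largest (0.322911); scaling to 100 gives 11.55 : 53.73 : 100.00 : 93.05 : 43.29 : 8.06.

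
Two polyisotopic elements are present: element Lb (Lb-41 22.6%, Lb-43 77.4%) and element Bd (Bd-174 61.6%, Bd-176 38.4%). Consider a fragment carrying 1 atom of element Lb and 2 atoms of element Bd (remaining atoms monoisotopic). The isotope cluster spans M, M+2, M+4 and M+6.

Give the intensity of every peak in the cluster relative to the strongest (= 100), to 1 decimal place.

Element Lb pattern (n=1): 0.2260 : 0.7740
Element Bd pattern (n=2): 0.379456 : 0.473088 : 0.147456
Convolve the two distributions (both contribute in 2-u steps):
  M: 0.2260×0.379456 = 0.085757
  M+2: 0.2260×0.473088 + 0.7740×0.379456 = 0.400617
  M+4: 0.2260×0.147456 + 0.7740×0.473088 = 0.399495
  M+6: 0.7740×0.147456 = 0.114131
Scale to base peak (0.400617) = 100: 21.4 : 100.0 : 99.7 : 28.5

21.4 : 100.0 : 99.7 : 28.5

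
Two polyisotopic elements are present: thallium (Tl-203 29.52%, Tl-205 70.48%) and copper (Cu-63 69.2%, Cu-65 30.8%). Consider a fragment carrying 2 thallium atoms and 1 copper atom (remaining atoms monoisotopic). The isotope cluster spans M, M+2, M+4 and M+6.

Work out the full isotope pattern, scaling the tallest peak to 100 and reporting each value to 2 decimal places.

12.78 : 66.71 : 100.00 : 32.42

Thallium pattern (n=2): 0.08714304 : 0.41611392 : 0.49674304
Copper pattern (n=1): 0.6920 : 0.3080
Convolve the two distributions (both contribute in 2-u steps):
  M: 0.08714304×0.6920 = 0.060303
  M+2: 0.08714304×0.3080 + 0.41611392×0.6920 = 0.314791
  M+4: 0.41611392×0.3080 + 0.49674304×0.6920 = 0.471909
  M+6: 0.49674304×0.3080 = 0.152997
Scale to base peak (0.471909) = 100: 12.78 : 66.71 : 100.00 : 32.42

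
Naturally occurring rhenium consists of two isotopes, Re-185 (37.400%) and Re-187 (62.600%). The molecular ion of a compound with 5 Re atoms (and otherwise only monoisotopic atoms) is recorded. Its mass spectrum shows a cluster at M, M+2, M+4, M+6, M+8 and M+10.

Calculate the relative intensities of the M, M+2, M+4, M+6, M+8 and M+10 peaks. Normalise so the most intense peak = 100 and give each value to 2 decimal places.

2.13 : 17.85 : 59.74 : 100.00 : 83.69 : 28.02

Each Re atom is independently Re-185 (p = 0.37400) or Re-187 (q = 0.62600); the cluster is the binomial expansion (p + q)^5.
P(M) = 0.37400^5 = 0.007317
P(M+2) = 5 × 0.37400^4 × 0.62600^1 = 0.061239
P(M+4) = 10 × 0.37400^3 × 0.62600^2 = 0.205005
P(M+6) = 10 × 0.37400^2 × 0.62600^3 = 0.343136
P(M+8) = 5 × 0.37400^1 × 0.62600^4 = 0.287170
P(M+10) = 0.62600^5 = 0.096133
The M+6 peak is largest (0.343136); scaling to 100 gives 2.13 : 17.85 : 59.74 : 100.00 : 83.69 : 28.02.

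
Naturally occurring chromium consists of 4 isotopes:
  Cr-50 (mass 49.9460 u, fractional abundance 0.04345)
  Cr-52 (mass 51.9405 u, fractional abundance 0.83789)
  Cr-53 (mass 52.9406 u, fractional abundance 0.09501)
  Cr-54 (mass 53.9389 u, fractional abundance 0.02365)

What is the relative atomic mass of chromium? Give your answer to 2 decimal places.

The abundance-weighted mean is 0.04345 × 49.9460 + 0.83789 × 51.9405 + 0.09501 × 52.9406 + 0.02365 × 53.9389
= 2.17015 + 43.52043 + 5.02989 + 1.27565 = 51.99612 u

52.00 u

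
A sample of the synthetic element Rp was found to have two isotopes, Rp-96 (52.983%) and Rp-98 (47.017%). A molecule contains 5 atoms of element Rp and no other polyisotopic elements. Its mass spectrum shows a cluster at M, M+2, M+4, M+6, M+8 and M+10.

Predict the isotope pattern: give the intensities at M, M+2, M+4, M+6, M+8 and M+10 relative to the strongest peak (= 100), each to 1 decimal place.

Each Rp atom is independently Rp-96 (p = 0.52983) or Rp-98 (q = 0.47017); the cluster is the binomial expansion (p + q)^5.
P(M) = 0.52983^5 = 0.041753
P(M+2) = 5 × 0.52983^4 × 0.47017^1 = 0.185255
P(M+4) = 10 × 0.52983^3 × 0.47017^2 = 0.328791
P(M+6) = 10 × 0.52983^2 × 0.47017^3 = 0.291768
P(M+8) = 5 × 0.52983^1 × 0.47017^4 = 0.129457
P(M+10) = 0.47017^5 = 0.022976
The M+4 peak is largest (0.328791); scaling to 100 gives 12.7 : 56.3 : 100.0 : 88.7 : 39.4 : 7.0.

12.7 : 56.3 : 100.0 : 88.7 : 39.4 : 7.0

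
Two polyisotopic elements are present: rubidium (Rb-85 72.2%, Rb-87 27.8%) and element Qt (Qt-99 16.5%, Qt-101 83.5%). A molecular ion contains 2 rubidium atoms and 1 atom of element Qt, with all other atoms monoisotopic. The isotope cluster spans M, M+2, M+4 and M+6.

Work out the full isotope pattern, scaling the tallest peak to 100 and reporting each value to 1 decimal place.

17.2 : 100.0 : 69.4 : 12.9

Rubidium pattern (n=2): 0.521284 : 0.401432 : 0.077284
Element Qt pattern (n=1): 0.1650 : 0.8350
Convolve the two distributions (both contribute in 2-u steps):
  M: 0.521284×0.1650 = 0.086012
  M+2: 0.521284×0.8350 + 0.401432×0.1650 = 0.501508
  M+4: 0.401432×0.8350 + 0.077284×0.1650 = 0.347948
  M+6: 0.077284×0.8350 = 0.064532
Scale to base peak (0.501508) = 100: 17.2 : 100.0 : 69.4 : 12.9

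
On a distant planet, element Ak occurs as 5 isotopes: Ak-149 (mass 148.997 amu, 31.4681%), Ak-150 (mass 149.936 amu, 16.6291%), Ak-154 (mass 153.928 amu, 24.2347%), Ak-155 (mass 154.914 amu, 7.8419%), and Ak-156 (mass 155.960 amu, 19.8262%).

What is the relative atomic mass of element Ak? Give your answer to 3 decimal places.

152.193 amu

Ar = Σ fᵢ·mᵢ = 0.314681 × 148.997 + 0.166291 × 149.936 + 0.242347 × 153.928 + 0.078419 × 154.914 + 0.198262 × 155.960
= 46.8865 + 24.9330 + 37.3040 + 12.1482 + 30.9209 = 152.1926 amu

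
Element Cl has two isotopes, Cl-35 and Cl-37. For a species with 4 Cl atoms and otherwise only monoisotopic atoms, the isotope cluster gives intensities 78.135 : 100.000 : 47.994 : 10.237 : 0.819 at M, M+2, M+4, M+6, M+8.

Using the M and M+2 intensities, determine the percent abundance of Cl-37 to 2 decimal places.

Write p for the Cl-35 fraction. I(M+2)/I(M) = [C(4,1)·p^3·(1−p)] / p^4 = 4·(1−p)/p = 100.000/78.135 = 1.2798
(1−p)/p = 1.2798/4 = 0.3200  ⇒  p = 1/(1 + 0.3200) = 0.7576
Cl-35: 75.76%, Cl-37: 24.24%.

24.24%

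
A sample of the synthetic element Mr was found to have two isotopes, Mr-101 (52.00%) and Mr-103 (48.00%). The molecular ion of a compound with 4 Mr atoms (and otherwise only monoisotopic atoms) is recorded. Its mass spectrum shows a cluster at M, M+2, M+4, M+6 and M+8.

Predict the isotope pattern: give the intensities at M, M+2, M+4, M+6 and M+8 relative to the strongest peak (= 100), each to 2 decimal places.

19.56 : 72.22 : 100.00 : 61.54 : 14.20

Expanding (0.5200 + 0.4800)^4:
P(M) = 0.5200^4 = 0.073116
P(M+2) = 4 × 0.5200^3 × 0.4800^1 = 0.269967
P(M+4) = 6 × 0.5200^2 × 0.4800^2 = 0.373801
P(M+6) = 4 × 0.5200^1 × 0.4800^3 = 0.230031
P(M+8) = 0.4800^4 = 0.053084
The M+4 peak is largest (0.373801); scaling to 100 gives 19.56 : 72.22 : 100.00 : 61.54 : 14.20.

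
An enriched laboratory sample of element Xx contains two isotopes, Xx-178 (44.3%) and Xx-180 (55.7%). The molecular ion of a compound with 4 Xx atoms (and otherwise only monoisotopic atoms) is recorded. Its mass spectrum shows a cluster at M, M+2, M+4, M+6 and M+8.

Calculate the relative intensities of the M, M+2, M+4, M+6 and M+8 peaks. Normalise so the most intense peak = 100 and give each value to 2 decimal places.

10.54 : 53.02 : 100.00 : 83.82 : 26.35

Each Xx atom is independently Xx-178 (p = 0.443) or Xx-180 (q = 0.557); the cluster is the binomial expansion (p + q)^4.
P(M) = 0.443^4 = 0.038514
P(M+2) = 4 × 0.443^3 × 0.557^1 = 0.193699
P(M+4) = 6 × 0.443^2 × 0.557^2 = 0.365316
P(M+6) = 4 × 0.443^1 × 0.557^3 = 0.306217
P(M+8) = 0.557^4 = 0.096254
The M+4 peak is largest (0.365316); scaling to 100 gives 10.54 : 53.02 : 100.00 : 83.82 : 26.35.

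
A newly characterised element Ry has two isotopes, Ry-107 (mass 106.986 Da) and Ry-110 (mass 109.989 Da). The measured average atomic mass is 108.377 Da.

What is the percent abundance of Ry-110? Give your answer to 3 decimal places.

46.320%

Let x be the fractional abundance of Ry-107; then Ry-110 has abundance 1 − x.
106.986·x + 109.989·(1 − x) = 108.377
(106.986 − 109.989)·x = 108.377 − 109.989
x = -1.612 / -3.003 = 0.53680 → 53.680% Ry-107, 46.320% Ry-110.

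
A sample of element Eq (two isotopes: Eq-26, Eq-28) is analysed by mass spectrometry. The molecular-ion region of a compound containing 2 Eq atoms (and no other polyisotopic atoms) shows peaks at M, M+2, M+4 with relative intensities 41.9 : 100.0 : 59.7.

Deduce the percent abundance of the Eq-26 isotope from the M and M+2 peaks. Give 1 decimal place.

Let p = fractional abundance of Eq-26. I(M+2)/I(M) = [C(2,1)·p^1·(1−p)] / p^2 = 2·(1−p)/p = 100.0/41.9 = 2.3866
(1−p)/p = 2.3866/2 = 1.1933  ⇒  p = 1/(1 + 1.1933) = 0.4559
Eq-26: 45.6%, Eq-28: 54.4%.

45.6%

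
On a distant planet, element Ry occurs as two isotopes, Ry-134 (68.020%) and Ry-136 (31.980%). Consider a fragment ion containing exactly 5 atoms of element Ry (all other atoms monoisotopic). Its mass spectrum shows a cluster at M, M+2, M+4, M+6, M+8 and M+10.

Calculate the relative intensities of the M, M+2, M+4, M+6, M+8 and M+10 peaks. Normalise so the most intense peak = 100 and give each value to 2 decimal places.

42.54 : 100.00 : 94.03 : 44.21 : 10.39 : 0.98

Expanding (0.68020 + 0.31980)^5:
P(M) = 0.68020^5 = 0.145607
P(M+2) = 5 × 0.68020^4 × 0.31980^1 = 0.342291
P(M+4) = 10 × 0.68020^3 × 0.31980^2 = 0.321860
P(M+6) = 10 × 0.68020^2 × 0.31980^3 = 0.151324
P(M+8) = 5 × 0.68020^1 × 0.31980^4 = 0.035573
P(M+10) = 0.31980^5 = 0.003345
The M+2 peak is largest (0.342291); scaling to 100 gives 42.54 : 100.00 : 94.03 : 44.21 : 10.39 : 0.98.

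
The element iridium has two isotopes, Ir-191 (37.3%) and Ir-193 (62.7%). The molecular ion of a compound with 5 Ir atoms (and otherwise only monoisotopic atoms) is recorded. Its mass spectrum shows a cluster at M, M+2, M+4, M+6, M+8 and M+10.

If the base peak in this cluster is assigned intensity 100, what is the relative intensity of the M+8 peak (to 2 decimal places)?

(0.373 + 0.627)^5 gives M 0.0072, M+2 0.0607, M+4 0.2040, M+6 0.3429, M+8 0.2882, M+10 0.0969; the largest is M+6.
P(M+6) = C(5,3) × 0.373^2 × 0.627^3 = 10 × 0.139129 × 0.24649188 = 0.342942 (base)
P(M+8) = C(5,4) × 0.373^1 × 0.627^4 = 5 × 0.3730 × 0.15455041 = 0.288237
Relative intensity = 0.288237 / 0.342942 × 100 = 84.05

84.05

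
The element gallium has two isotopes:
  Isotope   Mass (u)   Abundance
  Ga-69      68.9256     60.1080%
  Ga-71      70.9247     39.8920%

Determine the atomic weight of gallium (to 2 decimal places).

69.72 u

Average mass = Σ (abundance × isotope mass) = 0.601080 × 68.9256 + 0.398920 × 70.9247
= 41.42980 + 28.29328 = 69.72308 u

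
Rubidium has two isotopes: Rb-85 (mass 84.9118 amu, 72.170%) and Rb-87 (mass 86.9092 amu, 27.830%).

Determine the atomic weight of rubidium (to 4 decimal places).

Weight each isotope mass by its fractional abundance: 0.72170 × 84.9118 + 0.27830 × 86.9092
= 61.28085 + 24.18683 = 85.46768 amu

85.4677 amu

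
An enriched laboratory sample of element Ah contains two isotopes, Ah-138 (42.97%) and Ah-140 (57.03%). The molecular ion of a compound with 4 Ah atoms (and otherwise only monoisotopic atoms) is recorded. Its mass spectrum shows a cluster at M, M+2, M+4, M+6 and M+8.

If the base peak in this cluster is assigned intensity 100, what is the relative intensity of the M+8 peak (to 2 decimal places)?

29.36

Binomial terms of (0.4297 + 0.5703)^4: M 0.0341, M+2 0.1810, M+4 0.3603, M+6 0.3188, M+8 0.1058 → M+4 is the base peak.
P(M+4) = C(4,2) × 0.4297^2 × 0.5703^2 = 6 × 0.18464209 × 0.32524209 = 0.360320 (base)
P(M+8) = C(4,4) × 0.4297^0 × 0.5703^4 = 1 × 1.0000 × 0.10578242 = 0.105782
Relative intensity = 0.105782 / 0.360320 × 100 = 29.36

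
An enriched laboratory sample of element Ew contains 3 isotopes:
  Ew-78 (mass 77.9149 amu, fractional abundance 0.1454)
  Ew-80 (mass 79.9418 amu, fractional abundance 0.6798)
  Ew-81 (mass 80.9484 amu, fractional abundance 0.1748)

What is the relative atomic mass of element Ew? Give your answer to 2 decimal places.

Ar = Σ fᵢ·mᵢ = 0.1454 × 77.9149 + 0.6798 × 79.9418 + 0.1748 × 80.9484
= 11.32883 + 54.34444 + 14.14978 = 79.82305 amu

79.82 amu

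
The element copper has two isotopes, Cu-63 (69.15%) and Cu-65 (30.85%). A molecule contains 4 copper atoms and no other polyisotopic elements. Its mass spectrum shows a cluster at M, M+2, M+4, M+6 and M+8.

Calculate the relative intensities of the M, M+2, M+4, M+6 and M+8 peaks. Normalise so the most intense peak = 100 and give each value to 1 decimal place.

56.0 : 100.0 : 66.9 : 19.9 : 2.2

The 4 Cu atoms are independent, so intensities follow the terms of (0.6915 + 0.3085)^4.
P(M) = 0.6915^4 = 0.228649
P(M+2) = 4 × 0.6915^3 × 0.3085^1 = 0.408030
P(M+4) = 6 × 0.6915^2 × 0.3085^2 = 0.273052
P(M+6) = 4 × 0.6915^1 × 0.3085^3 = 0.081212
P(M+8) = 0.3085^4 = 0.009058
The M+2 peak is largest (0.408030); scaling to 100 gives 56.0 : 100.0 : 66.9 : 19.9 : 2.2.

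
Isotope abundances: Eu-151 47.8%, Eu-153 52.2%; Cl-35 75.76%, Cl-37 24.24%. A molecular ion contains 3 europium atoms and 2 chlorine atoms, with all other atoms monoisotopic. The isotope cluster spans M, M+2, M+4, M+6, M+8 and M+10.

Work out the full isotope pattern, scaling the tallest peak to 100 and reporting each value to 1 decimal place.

Europium pattern (n=3): 0.10921535 : 0.35780594 : 0.39074206 : 0.14223665
Chlorine pattern (n=2): 0.57395776 : 0.36728448 : 0.05875776
Convolve the two distributions (both contribute in 2-u steps):
  M: 0.10921535×0.57395776 = 0.062685
  M+2: 0.10921535×0.36728448 + 0.35780594×0.57395776 = 0.245479
  M+4: 0.10921535×0.05875776 + 0.35780594×0.36728448 + 0.39074206×0.57395776 = 0.362103
  M+6: 0.35780594×0.05875776 + 0.39074206×0.36728448 + 0.14223665×0.57395776 = 0.246175
  M+8: 0.39074206×0.05875776 + 0.14223665×0.36728448 = 0.075200
  M+10: 0.14223665×0.05875776 = 0.008358
Scale to base peak (0.362103) = 100: 17.3 : 67.8 : 100.0 : 68.0 : 20.8 : 2.3

17.3 : 67.8 : 100.0 : 68.0 : 20.8 : 2.3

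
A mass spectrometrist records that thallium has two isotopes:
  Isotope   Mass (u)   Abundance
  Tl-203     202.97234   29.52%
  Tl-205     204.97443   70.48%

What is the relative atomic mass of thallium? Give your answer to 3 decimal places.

204.383 u

The abundance-weighted mean is 0.2952 × 202.97234 + 0.7048 × 204.97443
= 59.917435 + 144.465978 = 204.383413 u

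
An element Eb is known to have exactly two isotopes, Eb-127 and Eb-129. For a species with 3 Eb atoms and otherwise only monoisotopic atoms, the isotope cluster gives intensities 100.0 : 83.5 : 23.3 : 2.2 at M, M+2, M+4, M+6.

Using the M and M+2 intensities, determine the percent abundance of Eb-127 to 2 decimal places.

Write p for the Eb-127 fraction. I(M+2)/I(M) = [C(3,1)·p^2·(1−p)] / p^3 = 3·(1−p)/p = 83.5/100.0 = 0.8350
(1−p)/p = 0.8350/3 = 0.2783  ⇒  p = 1/(1 + 0.2783) = 0.7823
Eb-127: 78.23%, Eb-129: 21.77%.

78.23%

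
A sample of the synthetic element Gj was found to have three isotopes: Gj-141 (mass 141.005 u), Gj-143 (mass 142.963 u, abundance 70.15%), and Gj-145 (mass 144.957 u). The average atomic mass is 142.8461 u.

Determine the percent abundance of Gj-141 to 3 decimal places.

The remaining 29.85% is split between Gj-141 (fraction x) and Gj-145 (fraction 0.2985 − x).
Substituting: 141.005x + 144.957(0.2985 − x) = 42.5575555
(141.005 − 144.957)x = -0.712109  ⇒  x = 0.18019, y = 0.11831
Gj-141: 18.019%, Gj-145: 11.831%.

18.019%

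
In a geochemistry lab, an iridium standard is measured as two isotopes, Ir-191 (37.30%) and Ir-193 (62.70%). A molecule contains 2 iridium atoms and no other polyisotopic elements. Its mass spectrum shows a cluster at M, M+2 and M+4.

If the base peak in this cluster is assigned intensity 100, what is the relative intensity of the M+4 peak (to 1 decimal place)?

(0.3730 + 0.6270)^2 gives M 0.1391, M+2 0.4677, M+4 0.3931; the largest is M+2.
P(M+2) = C(2,1) × 0.3730^1 × 0.6270^1 = 2 × 0.3730 × 0.6270 = 0.467742 (base)
P(M+4) = C(2,2) × 0.3730^0 × 0.6270^2 = 1 × 1.0000 × 0.393129 = 0.393129
Relative intensity = 0.393129 / 0.467742 × 100 = 84.0

84.0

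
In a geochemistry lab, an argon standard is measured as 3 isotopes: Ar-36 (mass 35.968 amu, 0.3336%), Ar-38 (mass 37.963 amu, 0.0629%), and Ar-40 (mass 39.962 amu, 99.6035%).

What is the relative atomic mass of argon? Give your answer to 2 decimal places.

Weight each isotope mass by its fractional abundance: 0.003336 × 35.968 + 0.000629 × 37.963 + 0.996035 × 39.962
= 0.1200 + 0.0239 + 39.8036 = 39.9475 amu

39.95 amu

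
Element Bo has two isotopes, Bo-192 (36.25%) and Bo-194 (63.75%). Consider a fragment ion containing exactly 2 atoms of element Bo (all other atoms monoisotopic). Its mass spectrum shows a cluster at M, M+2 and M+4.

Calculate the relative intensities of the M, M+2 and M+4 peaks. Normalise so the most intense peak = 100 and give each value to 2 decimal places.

Each Bo atom is independently Bo-192 (p = 0.3625) or Bo-194 (q = 0.6375); the cluster is the binomial expansion (p + q)^2.
P(M) = 0.3625^2 = 0.131406
P(M+2) = 2 × 0.3625^1 × 0.6375^1 = 0.462187
P(M+4) = 0.6375^2 = 0.406406
The M+2 peak is largest (0.462187); scaling to 100 gives 28.43 : 100.00 : 87.93.

28.43 : 100.00 : 87.93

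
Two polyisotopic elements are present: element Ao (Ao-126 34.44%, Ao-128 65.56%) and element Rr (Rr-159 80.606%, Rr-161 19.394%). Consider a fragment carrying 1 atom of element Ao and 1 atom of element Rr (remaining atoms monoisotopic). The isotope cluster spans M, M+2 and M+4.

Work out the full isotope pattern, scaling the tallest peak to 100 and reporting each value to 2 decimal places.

46.64 : 100.00 : 21.36

Element Ao pattern (n=1): 0.3444 : 0.6556
Element Rr pattern (n=1): 0.80606 : 0.19394
Convolve the two distributions (both contribute in 2-u steps):
  M: 0.3444×0.80606 = 0.277607
  M+2: 0.3444×0.19394 + 0.6556×0.80606 = 0.595246
  M+4: 0.6556×0.19394 = 0.127147
Scale to base peak (0.595246) = 100: 46.64 : 100.00 : 21.36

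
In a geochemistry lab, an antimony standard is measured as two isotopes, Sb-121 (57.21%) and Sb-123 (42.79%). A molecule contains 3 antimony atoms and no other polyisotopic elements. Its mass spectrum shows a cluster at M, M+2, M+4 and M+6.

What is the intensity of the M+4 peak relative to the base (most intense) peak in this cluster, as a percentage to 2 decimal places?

74.79%

Binomial terms of (0.5721 + 0.4279)^3: M 0.1872, M+2 0.4202, M+4 0.3143, M+6 0.0783 → M+2 is the base peak.
P(M+2) = C(3,1) × 0.5721^2 × 0.4279^1 = 3 × 0.32729841 × 0.4279 = 0.420153 (base)
P(M+4) = C(3,2) × 0.5721^1 × 0.4279^2 = 3 × 0.5721 × 0.18309841 = 0.314252
Relative intensity = 0.314252 / 0.420153 × 100 = 74.79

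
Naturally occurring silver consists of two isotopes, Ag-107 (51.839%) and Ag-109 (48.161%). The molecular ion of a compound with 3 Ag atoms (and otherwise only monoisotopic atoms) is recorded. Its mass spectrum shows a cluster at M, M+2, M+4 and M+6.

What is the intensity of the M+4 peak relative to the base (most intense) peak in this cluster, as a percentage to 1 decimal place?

Binomial terms of (0.51839 + 0.48161)^3: M 0.1393, M+2 0.3883, M+4 0.3607, M+6 0.1117 → M+2 is the base peak.
P(M+2) = C(3,1) × 0.51839^2 × 0.48161^1 = 3 × 0.26872819 × 0.48161 = 0.388267 (base)
P(M+4) = C(3,2) × 0.51839^1 × 0.48161^2 = 3 × 0.51839 × 0.23194819 = 0.360719
Relative intensity = 0.360719 / 0.388267 × 100 = 92.9

92.9%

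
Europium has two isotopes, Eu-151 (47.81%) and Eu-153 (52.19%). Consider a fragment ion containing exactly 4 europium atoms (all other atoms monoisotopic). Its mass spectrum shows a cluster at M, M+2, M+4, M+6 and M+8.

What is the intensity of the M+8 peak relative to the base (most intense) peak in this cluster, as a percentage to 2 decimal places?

19.86%

Term probabilities: M 0.0522, M+2 0.2281, M+4 0.3736, M+6 0.2719, M+8 0.0742. Base peak = M+4.
P(M+4) = C(4,2) × 0.4781^2 × 0.5219^2 = 6 × 0.22857961 × 0.27237961 = 0.373563 (base)
P(M+8) = C(4,4) × 0.4781^0 × 0.5219^4 = 1 × 1.0000 × 0.07419065 = 0.074191
Relative intensity = 0.074191 / 0.373563 × 100 = 19.86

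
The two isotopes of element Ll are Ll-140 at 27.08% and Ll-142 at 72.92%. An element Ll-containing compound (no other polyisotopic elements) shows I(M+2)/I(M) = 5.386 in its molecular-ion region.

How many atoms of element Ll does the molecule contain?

2

For n independent Ll atoms, I(M+2)/I(M) = n · (abundance Ll-142) / (abundance Ll-140) = n · 0.7292/0.2708.
n = 5.386 × 0.2708/0.7292 = 2.00 ≈ 2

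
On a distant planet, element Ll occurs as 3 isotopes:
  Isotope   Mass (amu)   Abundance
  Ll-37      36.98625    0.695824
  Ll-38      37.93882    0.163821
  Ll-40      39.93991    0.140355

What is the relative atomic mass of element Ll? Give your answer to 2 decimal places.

Average mass = Σ (abundance × isotope mass) = 0.695824 × 36.98625 + 0.163821 × 37.93882 + 0.140355 × 39.93991
= 25.735920 + 6.215175 + 5.605766 = 37.556861 amu

37.56 amu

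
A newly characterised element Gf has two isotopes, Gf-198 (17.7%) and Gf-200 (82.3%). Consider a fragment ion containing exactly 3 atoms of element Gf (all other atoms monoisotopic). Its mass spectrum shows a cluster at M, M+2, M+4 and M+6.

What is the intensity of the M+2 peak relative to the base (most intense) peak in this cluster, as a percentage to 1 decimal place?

Binomial terms of (0.177 + 0.823)^3: M 0.0055, M+2 0.0774, M+4 0.3597, M+6 0.5574 → M+6 is the base peak.
P(M+6) = C(3,3) × 0.177^0 × 0.823^3 = 1 × 1.0000 × 0.55744177 = 0.557442 (base)
P(M+2) = C(3,1) × 0.177^2 × 0.823^1 = 3 × 0.031329 × 0.8230 = 0.077351
Relative intensity = 0.077351 / 0.557442 × 100 = 13.9

13.9%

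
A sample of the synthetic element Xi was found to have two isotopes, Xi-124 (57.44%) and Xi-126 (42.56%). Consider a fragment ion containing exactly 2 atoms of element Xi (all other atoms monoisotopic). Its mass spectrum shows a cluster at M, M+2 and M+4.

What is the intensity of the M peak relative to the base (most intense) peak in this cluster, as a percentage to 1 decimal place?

(0.5744 + 0.4256)^2 gives M 0.3299, M+2 0.4889, M+4 0.1811; the largest is M+2.
P(M+2) = C(2,1) × 0.5744^1 × 0.4256^1 = 2 × 0.5744 × 0.4256 = 0.488929 (base)
P(M) = C(2,0) × 0.5744^2 × 0.4256^0 = 1 × 0.32993536 × 1.0000 = 0.329935
Relative intensity = 0.329935 / 0.488929 × 100 = 67.5

67.5%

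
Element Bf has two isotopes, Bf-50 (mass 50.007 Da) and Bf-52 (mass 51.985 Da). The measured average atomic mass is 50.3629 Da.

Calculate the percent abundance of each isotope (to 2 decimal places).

Bf-50: 82.01%, Bf-52: 17.99%

With x = fraction of Bf-50 (so Bf-52 is 1 − x):
50.007·x + 51.985·(1 − x) = 50.3629
(50.007 − 51.985)·x = 50.3629 − 51.985
x = -1.6221 / -1.978 = 0.82007 → 82.01% Bf-50, 17.99% Bf-52.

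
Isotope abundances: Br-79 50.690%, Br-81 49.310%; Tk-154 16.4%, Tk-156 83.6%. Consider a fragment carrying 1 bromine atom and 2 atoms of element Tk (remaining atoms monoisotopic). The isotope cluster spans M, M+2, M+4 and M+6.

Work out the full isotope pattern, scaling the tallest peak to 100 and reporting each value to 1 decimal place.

2.8 : 31.1 : 100.0 : 70.4

Bromine pattern (n=1): 0.5069 : 0.4931
Element Tk pattern (n=2): 0.026896 : 0.274208 : 0.698896
Convolve the two distributions (both contribute in 2-u steps):
  M: 0.5069×0.026896 = 0.013634
  M+2: 0.5069×0.274208 + 0.4931×0.026896 = 0.152258
  M+4: 0.5069×0.698896 + 0.4931×0.274208 = 0.489482
  M+6: 0.4931×0.698896 = 0.344626
Scale to base peak (0.489482) = 100: 2.8 : 31.1 : 100.0 : 70.4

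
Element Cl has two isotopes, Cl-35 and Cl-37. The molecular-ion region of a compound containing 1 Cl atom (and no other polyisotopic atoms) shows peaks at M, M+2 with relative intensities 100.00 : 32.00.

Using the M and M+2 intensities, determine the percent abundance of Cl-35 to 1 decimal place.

Let p = fractional abundance of Cl-35. I(M+2)/I(M) = [C(1,1)·p^0·(1−p)] / p^1 = 1·(1−p)/p = 32.00/100.00 = 0.3200
(1−p)/p = 0.3200/1 = 0.3200  ⇒  p = 1/(1 + 0.3200) = 0.7576
Cl-35: 75.8%, Cl-37: 24.2%.

75.8%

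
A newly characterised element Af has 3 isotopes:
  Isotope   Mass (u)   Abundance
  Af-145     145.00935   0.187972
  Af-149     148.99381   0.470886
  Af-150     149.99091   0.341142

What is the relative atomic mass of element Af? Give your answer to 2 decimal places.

148.58 u

Average mass = Σ (abundance × isotope mass) = 0.187972 × 145.00935 + 0.470886 × 148.99381 + 0.341142 × 149.99091
= 27.257698 + 70.159099 + 51.168199 = 148.584996 u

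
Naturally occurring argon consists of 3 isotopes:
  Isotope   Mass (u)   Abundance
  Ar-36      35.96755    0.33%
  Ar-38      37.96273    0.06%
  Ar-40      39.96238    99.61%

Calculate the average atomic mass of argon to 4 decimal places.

Average mass = Σ (abundance × isotope mass) = 0.0033 × 35.96755 + 0.0006 × 37.96273 + 0.9961 × 39.96238
= 0.118693 + 0.022778 + 39.806527 = 39.947998 u

39.9480 u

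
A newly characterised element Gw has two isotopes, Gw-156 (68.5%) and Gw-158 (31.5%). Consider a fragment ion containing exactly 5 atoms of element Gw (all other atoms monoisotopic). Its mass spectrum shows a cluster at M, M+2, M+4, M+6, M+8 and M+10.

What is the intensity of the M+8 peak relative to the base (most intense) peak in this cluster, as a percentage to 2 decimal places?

Binomial terms of (0.685 + 0.315)^5: M 0.1508, M+2 0.3468, M+4 0.3189, M+6 0.1467, M+8 0.0337, M+10 0.0031 → M+2 is the base peak.
P(M+2) = C(5,1) × 0.685^4 × 0.315^1 = 5 × 0.2201721 × 0.3150 = 0.346771 (base)
P(M+8) = C(5,4) × 0.685^1 × 0.315^4 = 5 × 0.6850 × 0.0098456 = 0.033721
Relative intensity = 0.033721 / 0.346771 × 100 = 9.72

9.72%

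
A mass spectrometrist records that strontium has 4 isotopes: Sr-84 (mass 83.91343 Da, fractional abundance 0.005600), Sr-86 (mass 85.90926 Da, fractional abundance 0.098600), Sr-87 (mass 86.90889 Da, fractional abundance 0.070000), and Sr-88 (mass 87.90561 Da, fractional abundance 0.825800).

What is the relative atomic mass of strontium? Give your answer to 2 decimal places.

The abundance-weighted mean is 0.005600 × 83.91343 + 0.098600 × 85.90926 + 0.070000 × 86.90889 + 0.825800 × 87.90561
= 0.469915 + 8.470653 + 6.083622 + 72.592453 = 87.616643 Da

87.62 Da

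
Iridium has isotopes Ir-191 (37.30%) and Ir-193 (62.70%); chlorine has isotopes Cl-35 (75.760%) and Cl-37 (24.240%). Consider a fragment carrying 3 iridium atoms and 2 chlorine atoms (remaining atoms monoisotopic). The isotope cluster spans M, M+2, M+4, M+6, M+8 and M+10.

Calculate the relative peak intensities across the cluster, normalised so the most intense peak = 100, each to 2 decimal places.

Iridium pattern (n=3): 0.05189512 : 0.26170165 : 0.43991135 : 0.24649188
Chlorine pattern (n=2): 0.57395776 : 0.36728448 : 0.05875776
Convolve the two distributions (both contribute in 2-u steps):
  M: 0.05189512×0.57395776 = 0.029786
  M+2: 0.05189512×0.36728448 + 0.26170165×0.57395776 = 0.169266
  M+4: 0.05189512×0.05875776 + 0.26170165×0.36728448 + 0.43991135×0.57395776 = 0.351659
  M+6: 0.26170165×0.05875776 + 0.43991135×0.36728448 + 0.24649188×0.57395776 = 0.318426
  M+8: 0.43991135×0.05875776 + 0.24649188×0.36728448 = 0.116381
  M+10: 0.24649188×0.05875776 = 0.014483
Scale to base peak (0.351659) = 100: 8.47 : 48.13 : 100.00 : 90.55 : 33.09 : 4.12

8.47 : 48.13 : 100.00 : 90.55 : 33.09 : 4.12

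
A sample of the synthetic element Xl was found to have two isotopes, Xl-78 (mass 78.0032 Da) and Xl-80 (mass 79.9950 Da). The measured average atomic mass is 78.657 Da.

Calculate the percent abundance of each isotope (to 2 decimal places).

Writing the weighted mean with unknown fraction x of Xl-78:
78.0032·x + 79.9950·(1 − x) = 78.657
(78.0032 − 79.9950)·x = 78.657 − 79.9950
x = -1.3380 / -1.9918 = 0.67175 → 67.18% Xl-78, 32.82% Xl-80.

Xl-78: 67.18%, Xl-80: 32.82%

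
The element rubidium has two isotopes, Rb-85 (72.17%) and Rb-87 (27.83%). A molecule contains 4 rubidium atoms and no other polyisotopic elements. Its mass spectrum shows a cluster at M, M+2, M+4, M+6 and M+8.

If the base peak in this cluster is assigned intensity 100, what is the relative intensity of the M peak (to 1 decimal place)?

(0.7217 + 0.2783)^4 gives M 0.2713, M+2 0.4184, M+4 0.2420, M+6 0.0622, M+8 0.0060; the largest is M+2.
P(M+2) = C(4,1) × 0.7217^3 × 0.2783^1 = 4 × 0.37589809 × 0.2783 = 0.418450 (base)
P(M) = C(4,0) × 0.7217^4 × 0.2783^0 = 1 × 0.27128565 × 1.0000 = 0.271286
Relative intensity = 0.271286 / 0.418450 × 100 = 64.8

64.8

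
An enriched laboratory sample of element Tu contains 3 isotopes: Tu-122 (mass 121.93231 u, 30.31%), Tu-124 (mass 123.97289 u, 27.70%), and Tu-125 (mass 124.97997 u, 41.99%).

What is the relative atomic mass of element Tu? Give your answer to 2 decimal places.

123.78 u

Average mass = Σ (abundance × isotope mass) = 0.3031 × 121.93231 + 0.2770 × 123.97289 + 0.4199 × 124.97997
= 36.957683 + 34.340491 + 52.479089 = 123.777263 u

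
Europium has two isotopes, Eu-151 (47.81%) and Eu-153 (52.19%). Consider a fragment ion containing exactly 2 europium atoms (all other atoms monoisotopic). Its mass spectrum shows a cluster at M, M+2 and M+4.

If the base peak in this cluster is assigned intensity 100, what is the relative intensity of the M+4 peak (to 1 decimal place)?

54.6

(0.4781 + 0.5219)^2 gives M 0.2286, M+2 0.4990, M+4 0.2724; the largest is M+2.
P(M+2) = C(2,1) × 0.4781^1 × 0.5219^1 = 2 × 0.4781 × 0.5219 = 0.499041 (base)
P(M+4) = C(2,2) × 0.4781^0 × 0.5219^2 = 1 × 1.0000 × 0.27237961 = 0.272380
Relative intensity = 0.272380 / 0.499041 × 100 = 54.6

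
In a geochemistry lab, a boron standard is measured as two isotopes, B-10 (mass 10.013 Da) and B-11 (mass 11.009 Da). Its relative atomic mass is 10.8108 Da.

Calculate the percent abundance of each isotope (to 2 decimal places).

Writing the weighted mean with unknown fraction x of B-10:
10.013·x + 11.009·(1 − x) = 10.8108
(10.013 − 11.009)·x = 10.8108 − 11.009
x = -0.1982 / -0.996 = 0.19900 → 19.90% B-10, 80.10% B-11.

B-10: 19.90%, B-11: 80.10%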